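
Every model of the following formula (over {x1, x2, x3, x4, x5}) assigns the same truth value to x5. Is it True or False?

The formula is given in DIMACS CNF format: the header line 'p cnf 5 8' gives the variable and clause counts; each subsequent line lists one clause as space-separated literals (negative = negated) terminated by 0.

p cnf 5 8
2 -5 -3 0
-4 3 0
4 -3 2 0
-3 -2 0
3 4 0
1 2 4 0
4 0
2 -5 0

False

Suppose x5 = True.
The clause (x4) is unit, so x4 = True.
The clause (x3) is unit, so x3 = True.
The clause (x2) is unit, so x2 = True.
Now (¬x2) is unsatisfied and unit — conflict.
So every satisfying assignment has x5 = False.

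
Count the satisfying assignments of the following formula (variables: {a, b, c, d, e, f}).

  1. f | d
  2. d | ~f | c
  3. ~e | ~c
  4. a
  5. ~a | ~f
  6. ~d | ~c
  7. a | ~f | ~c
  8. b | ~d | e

3

There are 2^6 = 64 truth assignments over (a, b, c, d, e, f).
Split on c. With c = 1, the clauses containing c are satisfied and ~c drops from the rest; 0 of the 2^5 = 32 assignments to the other variables satisfy what remains.
With c = 0, by the same count on the reduced clause set, 3 assignments work.
(One model: a=T, b=F, c=F, d=T, e=T, f=F.)
Total: 0 + 3 = 3.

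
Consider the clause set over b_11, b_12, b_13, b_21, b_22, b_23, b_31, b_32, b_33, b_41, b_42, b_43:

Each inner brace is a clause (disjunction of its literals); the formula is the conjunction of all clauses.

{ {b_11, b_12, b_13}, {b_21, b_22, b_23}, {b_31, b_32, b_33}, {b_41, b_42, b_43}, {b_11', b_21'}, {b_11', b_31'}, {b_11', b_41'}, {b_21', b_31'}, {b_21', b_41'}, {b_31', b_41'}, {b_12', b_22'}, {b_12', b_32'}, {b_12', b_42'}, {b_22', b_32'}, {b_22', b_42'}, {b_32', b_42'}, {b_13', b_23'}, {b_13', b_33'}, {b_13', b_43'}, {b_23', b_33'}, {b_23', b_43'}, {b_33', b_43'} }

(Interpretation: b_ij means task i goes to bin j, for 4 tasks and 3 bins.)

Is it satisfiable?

No, unsatisfiable

Case b_11 = 0:
Case b_12 = 1:
Unit clause (b_22') forces b_22 = 0.
Unit clause (b_32') forces b_32 = 0.
Unit clause (b_42') forces b_42 = 0.
Case b_21 = 1:
Unit clause (b_31') forces b_31 = 0.
Unit clause (b_33) forces b_33 = 1.
Unit clause (b_41') forces b_41 = 0.
Unit clause (b_43) forces b_43 = 1.
Now (b_43') is unsatisfied and unit — conflict.
That branch fails; take b_21 = 0 instead.
Unit clause (b_23) forces b_23 = 1.
Unit clause (b_13') forces b_13 = 0.
Unit clause (b_33') forces b_33 = 0.
Unit clause (b_31) forces b_31 = 1.
Unit clause (b_41') forces b_41 = 0.
Unit clause (b_43) forces b_43 = 1.
Now (b_43') is unsatisfied and unit — conflict.
Both values of b_21 lead to a conflict.
That branch fails; take b_12 = 0 instead.
Unit clause (b_13) forces b_13 = 1.
Unit clause (b_23') forces b_23 = 0.
Unit clause (b_33') forces b_33 = 0.
Unit clause (b_43') forces b_43 = 0.
Case b_21 = 1:
Unit clause (b_31') forces b_31 = 0.
Unit clause (b_32) forces b_32 = 1.
Unit clause (b_41') forces b_41 = 0.
Unit clause (b_42) forces b_42 = 1.
Now (b_42') is unsatisfied and unit — conflict.
That branch fails; take b_21 = 0 instead.
Unit clause (b_22) forces b_22 = 1.
Unit clause (b_32') forces b_32 = 0.
Unit clause (b_31) forces b_31 = 1.
Unit clause (b_41') forces b_41 = 0.
Unit clause (b_42) forces b_42 = 1.
Now (b_42') is unsatisfied and unit — conflict.
Both values of b_21 lead to a conflict.
Both values of b_12 lead to a conflict.
That branch fails; take b_11 = 1 instead.
Unit clause (b_21') forces b_21 = 0.
Unit clause (b_31') forces b_31 = 0.
Unit clause (b_41') forces b_41 = 0.
Case b_22 = 1:
Unit clause (b_12') forces b_12 = 0.
Unit clause (b_32') forces b_32 = 0.
Unit clause (b_33) forces b_33 = 1.
Unit clause (b_42') forces b_42 = 0.
Unit clause (b_43) forces b_43 = 1.
Now (b_43') is unsatisfied and unit — conflict.
That branch fails; take b_22 = 0 instead.
Unit clause (b_23) forces b_23 = 1.
Unit clause (b_13') forces b_13 = 0.
Unit clause (b_33') forces b_33 = 0.
Unit clause (b_32) forces b_32 = 1.
Unit clause (b_12') forces b_12 = 0.
Unit clause (b_42') forces b_42 = 0.
Unit clause (b_43) forces b_43 = 1.
Now (b_43') is unsatisfied and unit — conflict.
Both values of b_22 lead to a conflict.
Both values of b_11 lead to a conflict.
No assignment satisfies every clause.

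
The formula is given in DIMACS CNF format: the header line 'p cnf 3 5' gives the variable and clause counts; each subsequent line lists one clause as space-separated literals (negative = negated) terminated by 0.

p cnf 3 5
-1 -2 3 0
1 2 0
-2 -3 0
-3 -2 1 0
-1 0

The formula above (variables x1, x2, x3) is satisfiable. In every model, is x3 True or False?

False

Suppose x3 = True.
From the singleton clause (¬x2), x2 = False.
From the singleton clause (x1), x1 = True.
Now (¬x1) is unsatisfied and unit — conflict.
So every satisfying assignment has x3 = False.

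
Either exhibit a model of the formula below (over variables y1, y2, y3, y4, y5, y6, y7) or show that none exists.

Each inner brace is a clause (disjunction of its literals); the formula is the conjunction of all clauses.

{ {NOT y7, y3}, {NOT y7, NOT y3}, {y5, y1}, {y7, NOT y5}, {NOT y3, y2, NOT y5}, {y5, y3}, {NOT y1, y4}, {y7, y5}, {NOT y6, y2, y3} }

UNSATISFIABLE

Try y7 = false.
Unit clause (NOT y5) forces y5 = false.
That conflicts with the unit clause (y5).
That branch fails; take y7 = true instead.
Unit clause (y3) forces y3 = true.
That conflicts with the unit clause (NOT y3).
Either choice for y7 ends in contradiction.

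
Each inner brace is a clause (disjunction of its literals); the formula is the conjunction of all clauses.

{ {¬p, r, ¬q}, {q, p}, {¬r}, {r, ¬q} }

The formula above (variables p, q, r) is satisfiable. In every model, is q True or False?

False

Suppose q = True.
(¬r) alone gives r = False.
That conflicts with the unit clause (r).
So every satisfying assignment has q = False.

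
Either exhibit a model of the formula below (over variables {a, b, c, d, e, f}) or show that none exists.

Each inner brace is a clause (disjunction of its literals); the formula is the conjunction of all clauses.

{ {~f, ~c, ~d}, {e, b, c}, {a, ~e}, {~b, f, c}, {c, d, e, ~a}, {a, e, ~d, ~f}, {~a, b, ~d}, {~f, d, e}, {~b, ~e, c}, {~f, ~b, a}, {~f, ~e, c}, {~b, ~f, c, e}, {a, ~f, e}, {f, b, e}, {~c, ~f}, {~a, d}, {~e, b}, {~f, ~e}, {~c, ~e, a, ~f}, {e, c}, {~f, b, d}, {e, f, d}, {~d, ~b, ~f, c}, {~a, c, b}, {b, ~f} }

Suppose a = 1.
Unit clause (d) forces d = 1.
Unit clause (b) forces b = 1.
Suppose f = 0.
Unit clause (c) forces c = 1.
All clauses hold; e can take either value.

a ↦ 1; b ↦ 1; c ↦ 1; d ↦ 1; e ↦ 1; f ↦ 0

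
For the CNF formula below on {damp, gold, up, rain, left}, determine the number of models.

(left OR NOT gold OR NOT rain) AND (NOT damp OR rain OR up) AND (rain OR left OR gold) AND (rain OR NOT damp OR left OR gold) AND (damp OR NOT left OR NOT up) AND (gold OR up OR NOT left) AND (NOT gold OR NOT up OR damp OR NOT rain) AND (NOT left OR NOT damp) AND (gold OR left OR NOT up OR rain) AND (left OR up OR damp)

7

There are 2^5 = 32 truth assignments over (damp, gold, up, rain, left).
Split on left. With left = true, the clauses containing left are satisfied and NOT left drops from the rest; 2 of the 2^4 = 16 assignments to the other variables satisfy what remains.
With left = false, by the same count on the reduced clause set, 5 assignments work.
(One model: damp=F, gold=F, up=T, rain=T, left=F.)
Total: 2 + 5 = 7.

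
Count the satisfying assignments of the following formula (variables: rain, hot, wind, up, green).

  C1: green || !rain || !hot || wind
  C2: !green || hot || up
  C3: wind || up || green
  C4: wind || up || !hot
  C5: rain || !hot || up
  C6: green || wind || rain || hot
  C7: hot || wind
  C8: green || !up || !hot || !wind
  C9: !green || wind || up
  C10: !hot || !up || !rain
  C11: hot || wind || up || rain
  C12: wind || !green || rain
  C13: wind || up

There are 2^5 = 32 truth assignments over (rain, hot, wind, up, green).
Split on hot. With hot = true, the clauses containing hot are satisfied and !hot drops from the rest; 4 of the 2^4 = 16 assignments to the other variables satisfy what remains.
With hot = false, by the same count on the reduced clause set, 6 assignments work.
Total: 4 + 6 = 10.

10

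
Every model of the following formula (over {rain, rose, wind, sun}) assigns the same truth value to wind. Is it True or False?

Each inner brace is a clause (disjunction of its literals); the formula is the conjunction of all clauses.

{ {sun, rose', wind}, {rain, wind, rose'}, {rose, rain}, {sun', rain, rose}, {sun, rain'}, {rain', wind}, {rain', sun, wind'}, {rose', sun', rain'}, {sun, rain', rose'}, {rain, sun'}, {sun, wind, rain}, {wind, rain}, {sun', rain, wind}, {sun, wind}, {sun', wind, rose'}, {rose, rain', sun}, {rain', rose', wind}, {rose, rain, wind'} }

Suppose wind = 0.
The clause (rain') is unit, so rain = 0.
That conflicts with the unit clause (rain).
So every satisfying assignment has wind = True.

True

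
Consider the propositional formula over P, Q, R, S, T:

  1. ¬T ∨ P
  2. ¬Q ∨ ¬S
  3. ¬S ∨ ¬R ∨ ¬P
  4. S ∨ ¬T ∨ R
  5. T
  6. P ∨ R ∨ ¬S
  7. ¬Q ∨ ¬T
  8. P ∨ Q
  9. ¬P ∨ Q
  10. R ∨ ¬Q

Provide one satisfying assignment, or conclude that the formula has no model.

UNSATISFIABLE

The clause (T) is unit, so T = True.
The clause (P) is unit, so P = True.
The clause (¬Q) is unit, so Q = False.
Now (Q) is unsatisfied and unit — conflict.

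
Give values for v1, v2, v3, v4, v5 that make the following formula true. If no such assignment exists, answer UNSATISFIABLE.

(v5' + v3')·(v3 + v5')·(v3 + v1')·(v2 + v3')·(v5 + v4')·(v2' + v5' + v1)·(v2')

v1 ↦ 0,  v2 ↦ 0,  v3 ↦ 0,  v4 ↦ 0,  v5 ↦ 0

The clause (v2') is unit, so v2 = 0.
The clause (v3') is unit, so v3 = 0.
The clause (v5') is unit, so v5 = 0.
The clause (v1') is unit, so v1 = 0.
The clause (v4') is unit, so v4 = 0.
All clauses are satisfied.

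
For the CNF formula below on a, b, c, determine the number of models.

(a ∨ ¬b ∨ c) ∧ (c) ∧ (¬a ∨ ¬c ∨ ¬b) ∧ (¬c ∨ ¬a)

There are 2^3 = 8 truth assignments over (a, b, c).
Check each against the 4 clauses (columns in the order a, b, c):
  F F F  ✗ fails (c)
  F F T  ✓ satisfies all
  F T F  ✗ fails (a ∨ ¬b ∨ c)
  F T T  ✓ satisfies all
  T F F  ✗ fails (c)
  T F T  ✗ fails (¬c ∨ ¬a)
  T T F  ✗ fails (c)
  T T T  ✗ fails (¬a ∨ ¬c ∨ ¬b)
2 of the 8 rows are models.

2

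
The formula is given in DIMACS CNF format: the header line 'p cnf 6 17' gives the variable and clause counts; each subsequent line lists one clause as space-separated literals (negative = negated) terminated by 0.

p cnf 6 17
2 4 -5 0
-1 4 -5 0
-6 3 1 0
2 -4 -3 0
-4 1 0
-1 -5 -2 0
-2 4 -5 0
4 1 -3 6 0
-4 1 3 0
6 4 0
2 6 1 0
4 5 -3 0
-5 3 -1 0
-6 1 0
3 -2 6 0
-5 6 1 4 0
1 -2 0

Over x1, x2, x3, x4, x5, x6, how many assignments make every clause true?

There are 2^6 = 64 truth assignments over (x1, x2, x3, x4, x5, x6).
Split on x3. With x3 = True, the clauses containing x3 are satisfied and ¬x3 drops from the rest; 2 of the 2^5 = 32 assignments to the other variables satisfy what remains.
With x3 = False, by the same count on the reduced clause set, 5 assignments work.
(One model: x1=T, x2=F, x3=F, x4=F, x5=F, x6=T.)
Total: 2 + 5 = 7.

7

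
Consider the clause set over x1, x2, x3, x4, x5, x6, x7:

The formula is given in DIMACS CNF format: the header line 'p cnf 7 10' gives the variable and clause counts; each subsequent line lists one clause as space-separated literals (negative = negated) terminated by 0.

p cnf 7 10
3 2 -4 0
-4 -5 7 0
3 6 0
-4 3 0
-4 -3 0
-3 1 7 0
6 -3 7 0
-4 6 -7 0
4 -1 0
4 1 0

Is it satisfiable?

No, unsatisfiable

Branch on x3: set x3 = True.
From the singleton clause (¬x4), x4 = False.
From the singleton clause (¬x1), x1 = False.
Now (x1) is unsatisfied and unit — conflict.
Backtrack on x3: now try x3 = False.
From the singleton clause (x6), x6 = True.
From the singleton clause (¬x4), x4 = False.
From the singleton clause (¬x1), x1 = False.
Now (x1) is unsatisfied and unit — conflict.
Either choice for x3 ends in contradiction.
No assignment satisfies every clause.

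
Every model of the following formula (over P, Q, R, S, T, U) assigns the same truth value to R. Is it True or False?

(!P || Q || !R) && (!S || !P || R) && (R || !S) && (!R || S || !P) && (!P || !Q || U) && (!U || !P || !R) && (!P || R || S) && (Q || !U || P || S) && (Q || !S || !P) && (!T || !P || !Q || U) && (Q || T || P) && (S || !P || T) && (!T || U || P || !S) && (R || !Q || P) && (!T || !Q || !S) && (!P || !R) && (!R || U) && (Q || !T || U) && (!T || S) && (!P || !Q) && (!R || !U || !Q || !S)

True

Suppose R = false.
From the singleton clause (!S), S = false.
From the singleton clause (!P), P = false.
From the singleton clause (!Q), Q = false.
From the singleton clause (!U), U = false.
From the singleton clause (T), T = true.
But (!T) is also a unit clause — contradiction.
So every satisfying assignment has R = True.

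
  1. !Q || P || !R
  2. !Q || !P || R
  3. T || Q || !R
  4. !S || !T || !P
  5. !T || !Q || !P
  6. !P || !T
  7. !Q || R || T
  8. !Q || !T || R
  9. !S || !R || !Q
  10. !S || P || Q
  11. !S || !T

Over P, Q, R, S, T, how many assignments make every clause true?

There are 2^5 = 32 truth assignments over (P, Q, R, S, T).
Split on P. With P = true, the clauses containing P are satisfied and !P drops from the rest; 3 of the 2^4 = 16 assignments to the other variables satisfy what remains.
With P = false, by the same count on the reduced clause set, 3 assignments work.
Total: 3 + 3 = 6.

6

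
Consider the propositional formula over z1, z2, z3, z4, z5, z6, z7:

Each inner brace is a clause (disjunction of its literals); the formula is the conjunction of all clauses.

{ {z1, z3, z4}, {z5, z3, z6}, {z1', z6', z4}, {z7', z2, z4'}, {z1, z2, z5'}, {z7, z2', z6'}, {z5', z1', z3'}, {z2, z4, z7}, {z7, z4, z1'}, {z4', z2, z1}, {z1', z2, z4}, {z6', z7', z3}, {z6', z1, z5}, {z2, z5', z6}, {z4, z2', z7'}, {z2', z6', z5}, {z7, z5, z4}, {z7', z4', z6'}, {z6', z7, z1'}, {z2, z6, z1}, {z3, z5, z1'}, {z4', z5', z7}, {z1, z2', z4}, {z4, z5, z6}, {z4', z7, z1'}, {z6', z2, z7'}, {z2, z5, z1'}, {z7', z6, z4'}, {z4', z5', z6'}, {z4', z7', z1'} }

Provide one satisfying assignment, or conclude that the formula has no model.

Branch on z1: set z1 = 0.
Branch on z3: set z3 = 1.
Branch on z2: set z2 = 1.
From the singleton clause (z4), z4 = 1.
Branch on z7: set z7 = 0.
From the singleton clause (z6'), z6 = 0.
From the singleton clause (z5'), z5 = 0.
Every clause now holds.

z1=0,  z2=1,  z3=1,  z4=1,  z5=0,  z6=0,  z7=0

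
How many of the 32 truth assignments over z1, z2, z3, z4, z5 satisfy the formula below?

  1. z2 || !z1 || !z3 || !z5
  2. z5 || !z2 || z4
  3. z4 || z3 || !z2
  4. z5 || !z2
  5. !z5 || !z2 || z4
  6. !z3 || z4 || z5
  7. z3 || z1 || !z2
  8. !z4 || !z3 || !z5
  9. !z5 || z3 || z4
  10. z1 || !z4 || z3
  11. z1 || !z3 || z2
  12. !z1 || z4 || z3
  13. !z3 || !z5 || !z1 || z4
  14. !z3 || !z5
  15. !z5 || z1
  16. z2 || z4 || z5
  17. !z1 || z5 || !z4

2

There are 2^5 = 32 truth assignments over (z1, z2, z3, z4, z5).
Split on z1. With z1 = true, the clauses containing z1 are satisfied and !z1 drops from the rest; 2 of the 2^4 = 16 assignments to the other variables satisfy what remains.
With z1 = false, by the same count on the reduced clause set, 0 assignments work.
(One model: z1=T, z2=F, z3=F, z4=T, z5=T.)
Total: 2 + 0 = 2.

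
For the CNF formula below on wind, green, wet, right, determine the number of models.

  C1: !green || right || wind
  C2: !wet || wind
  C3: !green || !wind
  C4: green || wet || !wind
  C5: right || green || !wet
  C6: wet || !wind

There are 2^4 = 16 truth assignments over (wind, green, wet, right).
Split on green. With green = true, the clauses containing green are satisfied and !green drops from the rest; 1 of the 2^3 = 8 assignments to the other variables satisfy what remains.
With green = false, by the same count on the reduced clause set, 3 assignments work.
(One model: wind=F, green=F, wet=F, right=F.)
Total: 1 + 3 = 4.

4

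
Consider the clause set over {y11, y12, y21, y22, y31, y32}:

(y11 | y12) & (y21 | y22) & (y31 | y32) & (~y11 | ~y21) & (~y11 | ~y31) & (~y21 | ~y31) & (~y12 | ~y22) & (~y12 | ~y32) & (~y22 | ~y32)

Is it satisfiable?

Unsatisfiable

Try y11 = 1.
Unit clause (~y21) forces y21 = 0.
Unit clause (y22) forces y22 = 1.
Unit clause (~y31) forces y31 = 0.
Unit clause (y32) forces y32 = 1.
Now (~y32) is unsatisfied and unit — conflict.
That branch fails; take y11 = 0 instead.
Unit clause (y12) forces y12 = 1.
Unit clause (~y22) forces y22 = 0.
Unit clause (y21) forces y21 = 1.
Unit clause (~y31) forces y31 = 0.
Unit clause (y32) forces y32 = 1.
Now (~y32) is unsatisfied and unit — conflict.
Either choice for y11 ends in contradiction.
No assignment satisfies every clause.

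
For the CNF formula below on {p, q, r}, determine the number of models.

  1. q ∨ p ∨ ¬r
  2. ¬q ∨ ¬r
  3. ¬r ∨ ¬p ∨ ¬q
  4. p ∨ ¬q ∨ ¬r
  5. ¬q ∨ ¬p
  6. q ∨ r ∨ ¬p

There are 2^3 = 8 truth assignments over (p, q, r).
Split on q. With q = True, the clauses containing q are satisfied and ¬q drops from the rest; 1 of the 2^2 = 4 assignments to the other variables satisfy what remains.
With q = False, by the same count on the reduced clause set, 2 assignments work.
(One model: p=F, q=F, r=F.)
Total: 1 + 2 = 3.

3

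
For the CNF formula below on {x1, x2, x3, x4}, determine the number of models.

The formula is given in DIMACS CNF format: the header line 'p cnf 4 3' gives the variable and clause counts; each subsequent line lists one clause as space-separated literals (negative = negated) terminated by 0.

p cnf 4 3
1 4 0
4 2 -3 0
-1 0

4

There are 2^4 = 16 truth assignments over (x1, x2, x3, x4).
Split on x4. With x4 = True, the clauses containing x4 are satisfied and ¬x4 drops from the rest; 4 of the 2^3 = 8 assignments to the other variables satisfy what remains.
With x4 = False, by the same count on the reduced clause set, 0 assignments work.
(One model: x1=F, x2=F, x3=F, x4=T.)
Total: 4 + 0 = 4.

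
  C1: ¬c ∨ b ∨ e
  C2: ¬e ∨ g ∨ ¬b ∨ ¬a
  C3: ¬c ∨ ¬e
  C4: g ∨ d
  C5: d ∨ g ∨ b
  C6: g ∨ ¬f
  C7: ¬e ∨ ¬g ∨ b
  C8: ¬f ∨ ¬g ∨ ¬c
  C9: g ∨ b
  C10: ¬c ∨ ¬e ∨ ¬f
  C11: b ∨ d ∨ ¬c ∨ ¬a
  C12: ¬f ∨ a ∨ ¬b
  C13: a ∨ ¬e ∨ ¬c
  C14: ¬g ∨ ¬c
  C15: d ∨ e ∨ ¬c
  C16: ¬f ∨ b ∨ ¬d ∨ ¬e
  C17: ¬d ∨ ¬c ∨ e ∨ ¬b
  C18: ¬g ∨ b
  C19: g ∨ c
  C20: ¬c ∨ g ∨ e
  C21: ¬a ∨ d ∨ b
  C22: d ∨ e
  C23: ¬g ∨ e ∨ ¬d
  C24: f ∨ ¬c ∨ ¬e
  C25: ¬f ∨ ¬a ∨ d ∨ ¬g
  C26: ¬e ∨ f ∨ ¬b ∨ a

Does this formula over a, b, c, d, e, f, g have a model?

Suppose c = False.
From the singleton clause (g), g = True.
From the singleton clause (b), b = True.
Suppose f = False.
Suppose d = True.
From the singleton clause (e), e = True.
From the singleton clause (a), a = True.
Every clause now holds.
A satisfying assignment: a=True,  b=True,  c=False,  d=True,  e=True,  f=False,  g=True.

Yes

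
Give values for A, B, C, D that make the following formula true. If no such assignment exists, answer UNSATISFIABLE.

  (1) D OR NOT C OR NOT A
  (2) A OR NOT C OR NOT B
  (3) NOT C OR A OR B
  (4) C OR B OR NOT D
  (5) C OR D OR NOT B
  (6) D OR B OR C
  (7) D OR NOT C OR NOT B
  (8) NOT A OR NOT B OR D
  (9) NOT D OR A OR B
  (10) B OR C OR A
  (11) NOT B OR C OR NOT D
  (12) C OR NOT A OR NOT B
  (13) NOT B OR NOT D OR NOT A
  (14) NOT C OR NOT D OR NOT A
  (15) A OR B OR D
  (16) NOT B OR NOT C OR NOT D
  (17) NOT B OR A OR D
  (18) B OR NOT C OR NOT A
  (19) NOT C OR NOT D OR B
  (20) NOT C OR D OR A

UNSATISFIABLE

Suppose D = true.
Suppose C = true.
The clause (NOT A) is unit, so A = false.
The clause (NOT B) is unit, so B = false.
But (B) is also a unit clause — contradiction.
That branch fails; take C = false instead.
The clause (B) is unit, so B = true.
But (NOT B) is also a unit clause — contradiction.
Either choice for C ends in contradiction.
That branch fails; take D = false instead.
Suppose C = false.
The clause (NOT B) is unit, so B = false.
But (B) is also a unit clause — contradiction.
That branch fails; take C = true instead.
The clause (NOT A) is unit, so A = false.
But (A) is also a unit clause — contradiction.
Either choice for C ends in contradiction.
Either choice for D ends in contradiction.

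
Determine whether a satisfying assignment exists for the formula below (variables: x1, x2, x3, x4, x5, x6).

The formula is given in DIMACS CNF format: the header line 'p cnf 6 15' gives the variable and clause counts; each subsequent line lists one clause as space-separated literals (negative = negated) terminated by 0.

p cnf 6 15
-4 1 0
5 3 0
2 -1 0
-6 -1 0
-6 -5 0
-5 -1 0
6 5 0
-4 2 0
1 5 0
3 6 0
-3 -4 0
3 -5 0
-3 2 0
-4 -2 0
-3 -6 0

Yes, satisfiable

Try x4 = False.
Try x5 = True.
Unit clause (¬x6) forces x6 = False.
Unit clause (¬x1) forces x1 = False.
Unit clause (x3) forces x3 = True.
Unit clause (x2) forces x2 = True.
Every clause now holds.
A satisfying assignment: x1=False; x2=True; x3=True; x4=False; x5=True; x6=False.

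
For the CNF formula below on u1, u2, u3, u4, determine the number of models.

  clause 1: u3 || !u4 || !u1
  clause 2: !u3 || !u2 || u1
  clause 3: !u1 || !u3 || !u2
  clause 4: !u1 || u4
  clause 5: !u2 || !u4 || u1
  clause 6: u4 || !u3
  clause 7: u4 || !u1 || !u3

There are 2^4 = 16 truth assignments over (u1, u2, u3, u4).
Check each against the 7 clauses (columns in the order u1, u2, u3, u4):
  F F F F  ✓ satisfies all
  F F F T  ✓ satisfies all
  F F T F  ✗ fails (u4 || !u3)
  F F T T  ✓ satisfies all
  F T F F  ✓ satisfies all
  F T F T  ✗ fails (!u2 || !u4 || u1)
  F T T F  ✗ fails (!u3 || !u2 || u1)
  F T T T  ✗ fails (!u3 || !u2 || u1)
  T F F F  ✗ fails (!u1 || u4)
  T F F T  ✗ fails (u3 || !u4 || !u1)
  T F T F  ✗ fails (!u1 || u4)
  T F T T  ✓ satisfies all
  T T F F  ✗ fails (!u1 || u4)
  T T F T  ✗ fails (u3 || !u4 || !u1)
  T T T F  ✗ fails (!u1 || !u3 || !u2)
  T T T T  ✗ fails (!u1 || !u3 || !u2)
5 of the 16 rows are models.

5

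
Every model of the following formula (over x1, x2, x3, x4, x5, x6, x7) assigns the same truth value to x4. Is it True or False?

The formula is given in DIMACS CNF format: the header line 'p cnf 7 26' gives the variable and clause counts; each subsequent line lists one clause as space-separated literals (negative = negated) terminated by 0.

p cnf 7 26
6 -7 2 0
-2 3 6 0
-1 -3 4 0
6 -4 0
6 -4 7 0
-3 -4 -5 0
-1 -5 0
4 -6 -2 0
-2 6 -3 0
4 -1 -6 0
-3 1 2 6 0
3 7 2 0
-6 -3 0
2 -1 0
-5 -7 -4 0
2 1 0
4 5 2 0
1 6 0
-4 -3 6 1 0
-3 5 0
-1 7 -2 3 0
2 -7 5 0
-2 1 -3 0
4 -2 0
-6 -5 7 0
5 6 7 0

Suppose x4 = False.
From the singleton clause (¬x2), x2 = False.
From the singleton clause (¬x1), x1 = False.
But (x1) is also a unit clause — contradiction.
So every satisfying assignment has x4 = True.

True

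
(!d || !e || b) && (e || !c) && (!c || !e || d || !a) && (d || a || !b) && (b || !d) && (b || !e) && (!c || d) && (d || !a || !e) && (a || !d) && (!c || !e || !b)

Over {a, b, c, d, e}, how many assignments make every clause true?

5

There are 2^5 = 32 truth assignments over (a, b, c, d, e).
Split on d. With d = true, the clauses containing d are satisfied and !d drops from the rest; 2 of the 2^4 = 16 assignments to the other variables satisfy what remains.
With d = false, by the same count on the reduced clause set, 3 assignments work.
(One model: a=F, b=F, c=F, d=F, e=F.)
Total: 2 + 3 = 5.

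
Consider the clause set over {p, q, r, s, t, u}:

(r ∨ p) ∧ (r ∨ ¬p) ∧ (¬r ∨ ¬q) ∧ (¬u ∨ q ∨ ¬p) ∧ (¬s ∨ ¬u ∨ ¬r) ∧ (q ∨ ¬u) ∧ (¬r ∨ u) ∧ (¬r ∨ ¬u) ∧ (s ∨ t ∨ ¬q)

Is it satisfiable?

No, unsatisfiable

Try r = True.
Unit clause (¬q) forces q = False.
Unit clause (¬u) forces u = False.
But (u) is also a unit clause — contradiction.
Undo r and try r = False.
Unit clause (p) forces p = True.
But (¬p) is also a unit clause — contradiction.
Neither r = True nor r = False works.
No assignment satisfies every clause.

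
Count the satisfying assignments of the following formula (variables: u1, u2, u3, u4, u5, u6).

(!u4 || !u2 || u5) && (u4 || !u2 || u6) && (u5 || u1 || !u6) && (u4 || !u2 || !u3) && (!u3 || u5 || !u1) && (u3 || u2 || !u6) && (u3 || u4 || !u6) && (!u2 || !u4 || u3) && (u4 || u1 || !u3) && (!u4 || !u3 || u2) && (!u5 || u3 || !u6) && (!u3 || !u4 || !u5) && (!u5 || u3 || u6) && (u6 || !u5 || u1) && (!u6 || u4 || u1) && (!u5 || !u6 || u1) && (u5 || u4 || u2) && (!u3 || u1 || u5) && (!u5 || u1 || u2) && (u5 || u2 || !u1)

3

There are 2^6 = 64 truth assignments over (u1, u2, u3, u4, u5, u6).
Split on u3. With u3 = true, the clauses containing u3 are satisfied and !u3 drops from the rest; 2 of the 2^5 = 32 assignments to the other variables satisfy what remains.
With u3 = false, by the same count on the reduced clause set, 1 assignment works.
(One model: u1=F, u2=F, u3=F, u4=T, u5=F, u6=F.)
Total: 2 + 1 = 3.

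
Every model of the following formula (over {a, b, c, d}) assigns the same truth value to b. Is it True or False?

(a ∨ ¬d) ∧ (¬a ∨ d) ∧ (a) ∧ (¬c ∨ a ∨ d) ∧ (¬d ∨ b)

Suppose b = False.
(a) alone gives a = True.
(d) alone gives d = True.
But (¬d) is also a unit clause — contradiction.
So every satisfying assignment has b = True.

True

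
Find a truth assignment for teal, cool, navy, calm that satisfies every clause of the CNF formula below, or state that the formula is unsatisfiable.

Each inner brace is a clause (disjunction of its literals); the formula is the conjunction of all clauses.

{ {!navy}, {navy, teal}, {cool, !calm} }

teal=true; cool=false; navy=false; calm=false

Unit clause (!navy) forces navy = false.
Unit clause (teal) forces teal = true.
Try cool = false.
Unit clause (!calm) forces calm = false.
All clauses are satisfied.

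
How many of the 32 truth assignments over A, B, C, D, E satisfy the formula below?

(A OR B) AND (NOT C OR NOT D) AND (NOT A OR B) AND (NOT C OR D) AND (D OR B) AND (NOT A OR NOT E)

There are 2^5 = 32 truth assignments over (A, B, C, D, E).
Split on B. With B = true, the clauses containing B are satisfied and NOT B drops from the rest; 6 of the 2^4 = 16 assignments to the other variables satisfy what remains.
With B = false, by the same count on the reduced clause set, 0 assignments work.
(One model: A=F, B=T, C=F, D=F, E=F.)
Total: 6 + 0 = 6.

6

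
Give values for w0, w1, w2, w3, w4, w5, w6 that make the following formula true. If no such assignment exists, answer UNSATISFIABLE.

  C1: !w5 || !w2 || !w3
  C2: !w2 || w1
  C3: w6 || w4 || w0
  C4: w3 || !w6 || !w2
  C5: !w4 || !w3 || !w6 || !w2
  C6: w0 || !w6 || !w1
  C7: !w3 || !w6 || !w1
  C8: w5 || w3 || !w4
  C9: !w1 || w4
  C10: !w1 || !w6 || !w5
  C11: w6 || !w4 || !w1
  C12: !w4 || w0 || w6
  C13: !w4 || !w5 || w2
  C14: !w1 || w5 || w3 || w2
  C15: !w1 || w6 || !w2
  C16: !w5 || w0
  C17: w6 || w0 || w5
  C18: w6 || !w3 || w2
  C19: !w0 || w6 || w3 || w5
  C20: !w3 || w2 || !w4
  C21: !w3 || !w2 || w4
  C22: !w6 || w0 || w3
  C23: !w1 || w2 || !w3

Try w2 = false.
Try w1 = false.
Try w4 = false.
Try w6 = false.
The clause (w0) is unit, so w0 = true.
The clause (!w3) is unit, so w3 = false.
The clause (w5) is unit, so w5 = true.
This assignment satisfies each clause.

w0=true, w1=false, w2=false, w3=false, w4=false, w5=true, w6=false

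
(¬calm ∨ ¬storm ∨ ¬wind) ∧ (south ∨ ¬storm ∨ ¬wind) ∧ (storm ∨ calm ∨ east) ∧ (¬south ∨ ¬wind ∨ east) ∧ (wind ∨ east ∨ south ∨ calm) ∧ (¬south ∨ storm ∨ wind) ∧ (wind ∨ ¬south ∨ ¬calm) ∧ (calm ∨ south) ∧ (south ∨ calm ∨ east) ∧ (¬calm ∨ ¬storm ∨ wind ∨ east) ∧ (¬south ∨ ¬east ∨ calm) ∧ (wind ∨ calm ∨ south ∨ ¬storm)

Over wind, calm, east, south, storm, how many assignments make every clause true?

There are 2^5 = 32 truth assignments over (wind, calm, east, south, storm).
Split on storm. With storm = True, the clauses containing storm are satisfied and ¬storm drops from the rest; 2 of the 2^4 = 16 assignments to the other variables satisfy what remains.
With storm = False, by the same count on the reduced clause set, 5 assignments work.
(One model: wind=F, calm=F, east=F, south=T, storm=T.)
Total: 2 + 5 = 7.

7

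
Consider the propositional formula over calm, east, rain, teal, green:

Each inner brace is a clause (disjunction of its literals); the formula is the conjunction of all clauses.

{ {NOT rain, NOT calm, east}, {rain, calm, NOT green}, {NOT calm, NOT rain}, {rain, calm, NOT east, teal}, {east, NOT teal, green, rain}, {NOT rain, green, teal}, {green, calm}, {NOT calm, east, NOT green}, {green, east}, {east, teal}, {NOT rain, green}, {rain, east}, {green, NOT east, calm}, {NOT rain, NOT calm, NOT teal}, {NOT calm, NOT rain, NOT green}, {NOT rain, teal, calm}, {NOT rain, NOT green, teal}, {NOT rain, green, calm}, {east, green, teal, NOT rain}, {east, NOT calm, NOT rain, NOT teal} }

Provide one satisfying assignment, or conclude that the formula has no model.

Branch on calm: set calm = false.
(green) alone gives green = true.
(rain) alone gives rain = true.
(teal) alone gives teal = true.
All clauses hold; east can take either value.

calm=false, east=true, rain=true, teal=true, green=true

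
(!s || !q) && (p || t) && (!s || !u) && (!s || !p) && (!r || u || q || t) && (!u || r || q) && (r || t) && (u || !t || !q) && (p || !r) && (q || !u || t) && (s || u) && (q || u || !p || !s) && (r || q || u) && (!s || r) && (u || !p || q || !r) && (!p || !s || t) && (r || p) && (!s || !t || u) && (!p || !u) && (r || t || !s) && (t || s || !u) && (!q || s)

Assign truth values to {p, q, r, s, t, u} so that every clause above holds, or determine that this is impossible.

UNSATISFIABLE

Suppose s = false.
Unit clause (u) forces u = true.
Unit clause (!p) forces p = false.
Unit clause (t) forces t = true.
Unit clause (!r) forces r = false.
But (r) is also a unit clause — contradiction.
Backtrack on s: now try s = true.
Unit clause (!q) forces q = false.
Unit clause (!u) forces u = false.
Unit clause (!p) forces p = false.
Unit clause (t) forces t = true.
But (!t) is also a unit clause — contradiction.
Neither s = true nor s = false works.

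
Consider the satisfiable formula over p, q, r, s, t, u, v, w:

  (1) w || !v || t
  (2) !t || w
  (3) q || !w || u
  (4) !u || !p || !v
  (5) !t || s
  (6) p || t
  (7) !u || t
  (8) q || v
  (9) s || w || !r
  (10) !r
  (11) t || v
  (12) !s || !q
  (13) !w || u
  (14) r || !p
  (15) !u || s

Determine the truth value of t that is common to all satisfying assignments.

True

Suppose t = false.
The clause (p) is unit, so p = true.
The clause (!u) is unit, so u = false.
The clause (!r) is unit, so r = false.
Now (r) is unsatisfied and unit — conflict.
So every satisfying assignment has t = True.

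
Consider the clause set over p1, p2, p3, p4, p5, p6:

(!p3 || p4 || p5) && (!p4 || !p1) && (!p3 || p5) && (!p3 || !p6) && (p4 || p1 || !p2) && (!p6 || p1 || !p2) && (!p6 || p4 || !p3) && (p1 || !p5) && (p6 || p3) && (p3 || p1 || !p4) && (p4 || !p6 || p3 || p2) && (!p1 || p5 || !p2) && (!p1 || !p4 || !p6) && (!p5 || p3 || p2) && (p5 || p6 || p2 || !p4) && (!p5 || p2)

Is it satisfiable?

Suppose p4 = false.
Suppose p3 = true.
(p5) alone gives p5 = true.
(!p6) alone gives p6 = false.
(p1) alone gives p1 = true.
(p2) alone gives p2 = true.
Every clause now holds.
A satisfying assignment: p1 ↦ true,  p2 ↦ true,  p3 ↦ true,  p4 ↦ false,  p5 ↦ true,  p6 ↦ false.

Yes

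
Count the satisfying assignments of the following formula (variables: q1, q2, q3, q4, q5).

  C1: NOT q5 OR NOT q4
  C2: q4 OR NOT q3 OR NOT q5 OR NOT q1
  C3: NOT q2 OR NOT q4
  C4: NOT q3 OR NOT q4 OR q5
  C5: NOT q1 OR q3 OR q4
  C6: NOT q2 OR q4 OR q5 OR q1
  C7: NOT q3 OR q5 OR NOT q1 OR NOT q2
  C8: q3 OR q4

6

There are 2^5 = 32 truth assignments over (q1, q2, q3, q4, q5).
Split on q3. With q3 = true, the clauses containing q3 are satisfied and NOT q3 drops from the rest; 4 of the 2^4 = 16 assignments to the other variables satisfy what remains.
With q3 = false, by the same count on the reduced clause set, 2 assignments work.
Total: 4 + 2 = 6.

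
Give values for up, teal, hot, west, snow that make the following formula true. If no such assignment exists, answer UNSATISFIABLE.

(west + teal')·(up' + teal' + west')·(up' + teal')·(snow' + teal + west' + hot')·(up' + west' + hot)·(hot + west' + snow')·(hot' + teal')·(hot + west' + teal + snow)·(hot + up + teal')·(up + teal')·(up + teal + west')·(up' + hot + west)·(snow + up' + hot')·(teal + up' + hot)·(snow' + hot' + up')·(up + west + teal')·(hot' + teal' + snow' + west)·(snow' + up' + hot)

Suppose west = 0.
(teal') alone gives teal = 0.
Suppose up = 0.
All clauses hold; hot, snow can take either value.

up: 0, teal: 0, hot: 0, west: 0, snow: 0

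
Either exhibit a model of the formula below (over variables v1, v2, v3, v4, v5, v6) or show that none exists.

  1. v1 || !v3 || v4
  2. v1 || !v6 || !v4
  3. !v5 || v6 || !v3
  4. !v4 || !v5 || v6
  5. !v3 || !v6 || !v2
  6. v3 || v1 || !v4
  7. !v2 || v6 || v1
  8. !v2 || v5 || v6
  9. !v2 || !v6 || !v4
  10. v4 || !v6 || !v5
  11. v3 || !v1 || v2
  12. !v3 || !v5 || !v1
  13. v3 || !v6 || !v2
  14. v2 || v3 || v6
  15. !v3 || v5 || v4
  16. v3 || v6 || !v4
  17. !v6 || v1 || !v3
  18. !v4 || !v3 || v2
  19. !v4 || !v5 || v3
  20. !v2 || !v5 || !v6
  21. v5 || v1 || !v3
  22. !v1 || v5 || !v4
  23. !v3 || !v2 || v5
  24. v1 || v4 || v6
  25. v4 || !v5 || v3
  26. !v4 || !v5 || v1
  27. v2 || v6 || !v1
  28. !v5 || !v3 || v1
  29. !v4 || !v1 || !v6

v1 ↦ false, v2 ↦ false, v3 ↦ false, v4 ↦ false, v5 ↦ false, v6 ↦ true

Suppose v1 = false.
Suppose v3 = false.
From the singleton clause (!v4), v4 = false.
From the singleton clause (v6), v6 = true.
From the singleton clause (!v5), v5 = false.
From the singleton clause (!v2), v2 = false.
This assignment satisfies each clause.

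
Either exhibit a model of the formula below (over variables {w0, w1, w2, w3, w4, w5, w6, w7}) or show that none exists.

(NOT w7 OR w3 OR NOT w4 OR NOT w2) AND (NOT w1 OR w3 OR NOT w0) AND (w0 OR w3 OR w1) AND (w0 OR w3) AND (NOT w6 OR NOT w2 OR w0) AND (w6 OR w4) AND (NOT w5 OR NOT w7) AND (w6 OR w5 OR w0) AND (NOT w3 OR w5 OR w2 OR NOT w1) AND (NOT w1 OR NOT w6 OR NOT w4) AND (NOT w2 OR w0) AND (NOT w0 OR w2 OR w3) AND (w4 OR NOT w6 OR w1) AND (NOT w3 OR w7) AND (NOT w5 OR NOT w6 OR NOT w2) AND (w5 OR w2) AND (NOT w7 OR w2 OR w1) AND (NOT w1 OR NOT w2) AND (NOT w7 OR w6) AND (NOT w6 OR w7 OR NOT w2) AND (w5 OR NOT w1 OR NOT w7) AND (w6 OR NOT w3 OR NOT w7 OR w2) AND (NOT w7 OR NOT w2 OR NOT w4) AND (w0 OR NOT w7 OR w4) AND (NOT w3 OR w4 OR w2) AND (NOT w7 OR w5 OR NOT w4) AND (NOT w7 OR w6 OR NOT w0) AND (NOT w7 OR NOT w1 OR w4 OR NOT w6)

Suppose w0 = true.
Suppose w1 = false.
Suppose w6 = false.
(w4) alone gives w4 = true.
(NOT w7) alone gives w7 = false.
(NOT w3) alone gives w3 = false.
(w2) alone gives w2 = true.
No clause remains; w5 is free.

w0 ↦ true, w1 ↦ false, w2 ↦ true, w3 ↦ false, w4 ↦ true, w5 ↦ true, w6 ↦ false, w7 ↦ false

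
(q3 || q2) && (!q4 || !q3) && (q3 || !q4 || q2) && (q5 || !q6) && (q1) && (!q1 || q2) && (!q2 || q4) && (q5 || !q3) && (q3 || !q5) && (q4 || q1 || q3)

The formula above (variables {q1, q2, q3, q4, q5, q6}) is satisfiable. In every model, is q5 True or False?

Suppose q5 = true.
(q1) alone gives q1 = true.
(q2) alone gives q2 = true.
(q4) alone gives q4 = true.
(!q3) alone gives q3 = false.
That conflicts with the unit clause (q3).
So every satisfying assignment has q5 = False.

False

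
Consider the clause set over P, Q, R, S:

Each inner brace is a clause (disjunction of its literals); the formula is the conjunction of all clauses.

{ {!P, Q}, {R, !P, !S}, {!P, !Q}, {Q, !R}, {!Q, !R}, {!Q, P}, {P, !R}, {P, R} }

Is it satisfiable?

No

Suppose P = false.
(!Q) alone gives Q = false.
(!R) alone gives R = false.
That conflicts with the unit clause (R).
So P must be the other value — set P = true.
(Q) alone gives Q = true.
That conflicts with the unit clause (!Q).
Both values of P lead to a conflict.
No assignment satisfies every clause.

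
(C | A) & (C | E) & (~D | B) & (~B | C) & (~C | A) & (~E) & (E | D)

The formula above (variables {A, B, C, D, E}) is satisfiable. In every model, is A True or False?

Suppose A = 0.
The clause (C) is unit, so C = 1.
Now (~C) is unsatisfied and unit — conflict.
So every satisfying assignment has A = True.

True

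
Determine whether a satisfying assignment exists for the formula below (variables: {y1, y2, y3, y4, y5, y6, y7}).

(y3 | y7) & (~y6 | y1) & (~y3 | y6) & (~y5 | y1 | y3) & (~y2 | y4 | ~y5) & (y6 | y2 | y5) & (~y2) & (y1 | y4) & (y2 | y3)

Yes

The clause (~y2) is unit, so y2 = 0.
The clause (y3) is unit, so y3 = 1.
The clause (y6) is unit, so y6 = 1.
The clause (y1) is unit, so y1 = 1.
All clauses hold; y4, y5, y7 can take either value.
A satisfying assignment: y1 ↦ 1, y2 ↦ 0, y3 ↦ 1, y4 ↦ 1, y5 ↦ 0, y6 ↦ 1, y7 ↦ 1.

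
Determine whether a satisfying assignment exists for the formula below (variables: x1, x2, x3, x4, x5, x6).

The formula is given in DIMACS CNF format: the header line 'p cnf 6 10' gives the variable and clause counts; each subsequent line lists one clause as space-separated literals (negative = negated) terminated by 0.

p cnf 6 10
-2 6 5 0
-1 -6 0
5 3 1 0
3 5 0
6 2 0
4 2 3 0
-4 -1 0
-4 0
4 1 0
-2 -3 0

Yes

From the singleton clause (¬x4), x4 = False.
From the singleton clause (x1), x1 = True.
From the singleton clause (¬x6), x6 = False.
From the singleton clause (x2), x2 = True.
From the singleton clause (x5), x5 = True.
From the singleton clause (¬x3), x3 = False.
Every clause now holds.
A satisfying assignment: x1 ↦ True; x2 ↦ True; x3 ↦ False; x4 ↦ False; x5 ↦ True; x6 ↦ False.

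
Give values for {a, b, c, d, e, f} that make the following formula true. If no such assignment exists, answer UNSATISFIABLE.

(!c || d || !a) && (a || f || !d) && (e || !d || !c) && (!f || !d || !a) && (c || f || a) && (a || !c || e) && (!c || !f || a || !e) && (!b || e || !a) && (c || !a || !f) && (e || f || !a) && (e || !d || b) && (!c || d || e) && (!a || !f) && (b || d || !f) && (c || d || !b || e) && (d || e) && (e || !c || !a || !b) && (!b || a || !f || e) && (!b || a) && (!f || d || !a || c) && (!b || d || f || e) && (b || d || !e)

Try a = false.
(!b) alone gives b = false.
Try f = true.
(d) alone gives d = true.
(e) alone gives e = true.
(!c) alone gives c = false.
This assignment satisfies each clause.

a ↦ false, b ↦ false, c ↦ false, d ↦ true, e ↦ true, f ↦ true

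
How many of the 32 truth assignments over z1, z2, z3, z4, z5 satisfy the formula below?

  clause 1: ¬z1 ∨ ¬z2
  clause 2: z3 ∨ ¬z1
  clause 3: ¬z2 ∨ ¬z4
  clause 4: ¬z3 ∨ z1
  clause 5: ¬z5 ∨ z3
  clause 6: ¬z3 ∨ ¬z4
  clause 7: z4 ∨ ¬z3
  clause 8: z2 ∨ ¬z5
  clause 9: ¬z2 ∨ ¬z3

There are 2^5 = 32 truth assignments over (z1, z2, z3, z4, z5).
Split on z4. With z4 = True, the clauses containing z4 are satisfied and ¬z4 drops from the rest; 1 of the 2^4 = 16 assignments to the other variables satisfy what remains.
With z4 = False, by the same count on the reduced clause set, 2 assignments work.
Total: 1 + 2 = 3.

3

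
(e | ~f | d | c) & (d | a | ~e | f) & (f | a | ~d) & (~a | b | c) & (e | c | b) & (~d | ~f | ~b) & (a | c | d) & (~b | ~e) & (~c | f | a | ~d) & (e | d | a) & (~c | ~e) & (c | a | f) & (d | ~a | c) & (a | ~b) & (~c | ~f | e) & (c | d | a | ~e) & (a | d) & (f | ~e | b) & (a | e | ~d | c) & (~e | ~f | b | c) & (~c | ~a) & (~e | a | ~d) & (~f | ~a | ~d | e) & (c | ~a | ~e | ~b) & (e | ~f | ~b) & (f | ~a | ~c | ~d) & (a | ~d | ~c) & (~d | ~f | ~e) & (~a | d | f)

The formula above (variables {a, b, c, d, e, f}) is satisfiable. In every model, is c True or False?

False

Suppose c = 1.
Unit clause (~e) forces e = 0.
Unit clause (~f) forces f = 0.
Unit clause (~a) forces a = 0.
Unit clause (~d) forces d = 0.
Now (d) is unsatisfied and unit — conflict.
So every satisfying assignment has c = False.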